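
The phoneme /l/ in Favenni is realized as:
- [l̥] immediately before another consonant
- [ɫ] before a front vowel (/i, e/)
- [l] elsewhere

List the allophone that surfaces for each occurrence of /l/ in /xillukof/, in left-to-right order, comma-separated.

[l̥], [l]

Occurrence 1 (position 3): immediately before another consonant → [l̥].
Occurrence 2 (position 4): no conditioning environment matches → elsewhere allophone [l].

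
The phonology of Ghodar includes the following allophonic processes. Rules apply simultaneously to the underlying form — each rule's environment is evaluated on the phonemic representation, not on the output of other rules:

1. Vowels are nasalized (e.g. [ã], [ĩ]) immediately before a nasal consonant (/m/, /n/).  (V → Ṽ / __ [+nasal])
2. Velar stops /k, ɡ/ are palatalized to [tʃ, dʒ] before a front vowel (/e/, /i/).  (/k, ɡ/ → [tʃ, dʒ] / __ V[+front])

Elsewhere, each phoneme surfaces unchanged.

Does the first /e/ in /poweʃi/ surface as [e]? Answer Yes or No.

/e/ — between /w/ and /ʃ/; rule 1 does not apply here → [e].
The actual realization is [e], which matches [e].

Yes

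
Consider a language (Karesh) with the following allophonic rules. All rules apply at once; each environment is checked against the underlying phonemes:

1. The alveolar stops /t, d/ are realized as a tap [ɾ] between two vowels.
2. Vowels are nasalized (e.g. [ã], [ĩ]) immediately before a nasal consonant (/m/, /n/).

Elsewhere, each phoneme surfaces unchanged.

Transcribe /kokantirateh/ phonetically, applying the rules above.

/k/ stays [k].
/o/ (between /k/ and /k/): rule 2 targets it, but not before a nasal consonant → unchanged [o].
/k/ stays [k].
/a/ (between /k/ and /n/) occurs before a nasal consonant → [ã] by rule 2.
/n/ stays [n].
/t/ (between /n/ and /i/) is in the target of rule 1 but the environment (between two vowels) is not met → [t].
/i/ (between /t/ and /r/): rule 2 targets it, but not before a nasal consonant → unchanged [i].
/r/ (between /i/ and /a/) is unaffected → [r].
/a/ (between /r/ and /t/) fails the environment for rule 2, so it stays [a].
/t/ — between /a/ and /e/, between two vowels — surfaces as [ɾ] (rule 1).
/e/ — between /t/ and /h/; rule 2 does not apply here → [e].
/h/ (word-final) is unaffected → [h].

[kokãntiraɾeh]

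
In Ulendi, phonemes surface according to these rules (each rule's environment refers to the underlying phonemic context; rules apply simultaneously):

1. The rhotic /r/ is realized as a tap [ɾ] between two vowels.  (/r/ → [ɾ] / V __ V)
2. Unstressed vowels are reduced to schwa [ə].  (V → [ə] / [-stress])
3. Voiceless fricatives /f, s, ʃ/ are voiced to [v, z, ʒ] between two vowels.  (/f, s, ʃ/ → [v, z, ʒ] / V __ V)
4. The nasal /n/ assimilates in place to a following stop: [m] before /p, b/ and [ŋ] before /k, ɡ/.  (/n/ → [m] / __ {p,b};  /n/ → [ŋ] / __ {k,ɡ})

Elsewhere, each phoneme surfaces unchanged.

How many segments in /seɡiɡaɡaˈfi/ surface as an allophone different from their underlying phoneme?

Segments that undergo a rule: /e/ → [ə] (rule 2); /i/ → [ə] (rule 2); /a/ → [ə] (rule 2); /a/ → [ə] (rule 2); /f/ → [v] (rule 3).
All other segments surface unchanged.

5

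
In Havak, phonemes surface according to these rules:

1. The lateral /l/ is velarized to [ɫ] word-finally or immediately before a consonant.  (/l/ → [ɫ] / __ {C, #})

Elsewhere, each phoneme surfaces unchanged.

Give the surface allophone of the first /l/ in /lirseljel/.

[l]

/l/ — word-initial; rule 1 does not apply here → [l].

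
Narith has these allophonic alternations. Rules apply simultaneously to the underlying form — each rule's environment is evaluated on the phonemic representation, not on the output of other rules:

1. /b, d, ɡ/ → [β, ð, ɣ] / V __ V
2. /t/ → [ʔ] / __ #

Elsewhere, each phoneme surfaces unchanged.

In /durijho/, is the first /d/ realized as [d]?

Yes

/d/ (word-initial) fails the environment for rule 1, so it stays [d].
The actual realization is [d], which matches [d].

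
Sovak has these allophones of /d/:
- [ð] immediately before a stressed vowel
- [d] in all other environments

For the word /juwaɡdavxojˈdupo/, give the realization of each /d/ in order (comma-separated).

[d], [ð]

Occurrence 1 (position 6): no conditioning environment matches → elsewhere allophone [d].
Occurrence 2 (position 12): immediately before a stressed vowel → [ð].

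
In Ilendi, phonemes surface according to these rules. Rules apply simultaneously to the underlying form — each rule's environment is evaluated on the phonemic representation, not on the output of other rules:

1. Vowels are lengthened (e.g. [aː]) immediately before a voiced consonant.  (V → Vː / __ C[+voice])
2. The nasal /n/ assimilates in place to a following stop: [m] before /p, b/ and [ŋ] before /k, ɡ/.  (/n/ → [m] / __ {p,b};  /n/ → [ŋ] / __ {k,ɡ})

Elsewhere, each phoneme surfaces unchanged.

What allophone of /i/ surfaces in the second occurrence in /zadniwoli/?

[i]

/i/ — word-final; rule 1 does not apply here → [i].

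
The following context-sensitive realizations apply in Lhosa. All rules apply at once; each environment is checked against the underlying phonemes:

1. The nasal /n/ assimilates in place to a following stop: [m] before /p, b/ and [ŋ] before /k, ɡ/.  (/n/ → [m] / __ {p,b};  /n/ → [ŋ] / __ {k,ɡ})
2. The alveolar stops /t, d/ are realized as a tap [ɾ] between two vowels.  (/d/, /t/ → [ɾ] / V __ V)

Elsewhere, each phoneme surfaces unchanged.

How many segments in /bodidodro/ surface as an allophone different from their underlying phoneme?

2

Segments that undergo a rule: /d/ → [ɾ] (rule 2); /d/ → [ɾ] (rule 2).
All other segments surface unchanged.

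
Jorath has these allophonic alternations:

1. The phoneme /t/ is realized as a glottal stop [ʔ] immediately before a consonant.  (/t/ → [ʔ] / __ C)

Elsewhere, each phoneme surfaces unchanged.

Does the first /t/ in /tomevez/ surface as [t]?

/t/ — word-initial; rule 1 does not apply here → [t].
The actual realization is [t], which matches [t].

Yes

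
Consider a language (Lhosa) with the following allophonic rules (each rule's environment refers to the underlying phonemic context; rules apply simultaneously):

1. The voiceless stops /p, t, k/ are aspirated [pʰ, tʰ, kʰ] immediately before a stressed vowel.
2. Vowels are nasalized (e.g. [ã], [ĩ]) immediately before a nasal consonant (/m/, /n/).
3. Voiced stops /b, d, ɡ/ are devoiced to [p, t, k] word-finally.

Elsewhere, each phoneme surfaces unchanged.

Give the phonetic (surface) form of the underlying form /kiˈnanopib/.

[kĩˈnãnopip]

/k/ — word-initial; rule 1 does not apply here → [k].
Rule 2 applies to /i/ (between /k/ and /n/: before a nasal consonant) → [ĩ].
/n/ (between /i/ and /a/): no rule targets it → [n].
/a/ meets the environment for rule 2 (before a nasal consonant) → [ã].
/n/ (between /a/ and /o/): no rule targets it → [n].
/o/ (between /n/ and /p/) is in the target of rule 2 but the environment (before a nasal consonant) is not met → [o].
/p/ — between /o/ and /i/; rule 1 does not apply here → [p].
/i/ — between /p/ and /b/; rule 2 does not apply here → [i].
/b/ meets the environment for rule 3 (word-finally) → [p].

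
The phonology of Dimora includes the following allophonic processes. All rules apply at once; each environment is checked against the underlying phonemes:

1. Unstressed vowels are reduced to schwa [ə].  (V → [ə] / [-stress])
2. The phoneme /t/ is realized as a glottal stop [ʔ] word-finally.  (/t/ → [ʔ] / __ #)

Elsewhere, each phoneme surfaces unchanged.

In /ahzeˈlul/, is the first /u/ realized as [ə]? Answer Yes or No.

/u/ (between /l/ and /l/) is in the target of rule 1 but the environment (in an unstressed syllable) is not met → [u].
The actual realization is [u], not [ə].

No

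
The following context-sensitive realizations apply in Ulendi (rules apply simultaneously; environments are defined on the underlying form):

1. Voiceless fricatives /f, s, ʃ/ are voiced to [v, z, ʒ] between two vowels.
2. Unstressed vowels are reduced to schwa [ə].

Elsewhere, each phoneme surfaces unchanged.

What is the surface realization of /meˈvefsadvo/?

[məˈvefsədvə]

/e/ meets the environment for rule 2 (in an unstressed syllable) → [ə].
/e/ (between /v/ and /f/): rule 2 targets it, but not in an unstressed syllable → unchanged [e].
/f/ (between /e/ and /s/) is in the target of rule 1 but the environment (between two vowels) is not met → [f].
/s/ (between /f/ and /a/) fails the environment for rule 1, so it stays [s].
/a/ (between /s/ and /d/) occurs in an unstressed syllable → [ə] by rule 2.
/o/ meets the environment for rule 2 (in an unstressed syllable) → [ə].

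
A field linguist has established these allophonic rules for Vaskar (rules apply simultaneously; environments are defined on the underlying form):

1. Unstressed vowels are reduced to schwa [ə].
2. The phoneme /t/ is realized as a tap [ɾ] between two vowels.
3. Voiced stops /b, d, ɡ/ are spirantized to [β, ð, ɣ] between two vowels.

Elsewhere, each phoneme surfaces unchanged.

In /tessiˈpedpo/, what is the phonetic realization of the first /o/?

/o/ (word-final) occurs in an unstressed syllable → [ə] by rule 1.

[ə]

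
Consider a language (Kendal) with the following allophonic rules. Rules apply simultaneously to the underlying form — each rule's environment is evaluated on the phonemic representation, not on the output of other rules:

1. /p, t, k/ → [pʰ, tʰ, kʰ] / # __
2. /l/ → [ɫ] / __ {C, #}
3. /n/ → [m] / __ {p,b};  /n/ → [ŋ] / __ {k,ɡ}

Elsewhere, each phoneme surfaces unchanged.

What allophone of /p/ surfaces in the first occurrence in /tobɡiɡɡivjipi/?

/p/ (between /i/ and /i/) is in the target of rule 1 but the environment (word-initially) is not met → [p].

[p]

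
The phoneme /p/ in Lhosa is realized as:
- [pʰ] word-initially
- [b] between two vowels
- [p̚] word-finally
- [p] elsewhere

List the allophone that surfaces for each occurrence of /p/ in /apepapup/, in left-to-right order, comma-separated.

[b], [b], [b], [p̚]

Occurrence 1 (position 2): between two vowels → [b].
Occurrence 2 (position 4): between two vowels → [b].
Occurrence 3 (position 6): between two vowels → [b].
Occurrence 4 (position 8): word-finally → [p̚].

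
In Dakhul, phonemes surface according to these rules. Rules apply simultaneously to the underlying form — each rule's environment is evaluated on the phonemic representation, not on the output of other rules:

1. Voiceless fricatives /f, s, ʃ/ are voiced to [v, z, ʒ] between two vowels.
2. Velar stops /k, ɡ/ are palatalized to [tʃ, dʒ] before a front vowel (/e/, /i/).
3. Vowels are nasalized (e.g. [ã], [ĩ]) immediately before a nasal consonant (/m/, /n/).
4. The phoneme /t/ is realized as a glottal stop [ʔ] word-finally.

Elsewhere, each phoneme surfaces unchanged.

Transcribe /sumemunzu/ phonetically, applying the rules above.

/s/ (word-initial) fails the environment for rule 1, so it stays [s].
/u/ — between /s/ and /m/, before a nasal consonant — surfaces as [ũ] (rule 3).
/e/ (between /m/ and /m/) occurs before a nasal consonant → [ẽ] by rule 3.
/u/ (between /m/ and /n/) occurs before a nasal consonant → [ũ] by rule 3.
/u/ (word-final) fails the environment for rule 3, so it stays [u].

[sũmẽmũnzu]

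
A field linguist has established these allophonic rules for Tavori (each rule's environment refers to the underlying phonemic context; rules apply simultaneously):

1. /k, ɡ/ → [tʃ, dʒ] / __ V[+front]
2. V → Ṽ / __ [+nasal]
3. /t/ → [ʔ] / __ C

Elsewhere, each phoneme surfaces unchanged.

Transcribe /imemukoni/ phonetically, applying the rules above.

[ĩmẽmukõni]

/i/ — word-initial, before a nasal consonant — surfaces as [ĩ] (rule 2).
/e/ meets the environment for rule 2 (before a nasal consonant) → [ẽ].
/u/ (between /m/ and /k/) is in the target of rule 2 but the environment (before a nasal consonant) is not met → [u].
/k/ (between /u/ and /o/) is in the target of rule 1 but the environment (before a front vowel) is not met → [k].
/o/ (between /k/ and /n/): before a nasal consonant, so rule 2 applies → [õ].
/i/ — word-final; rule 2 does not apply here → [i].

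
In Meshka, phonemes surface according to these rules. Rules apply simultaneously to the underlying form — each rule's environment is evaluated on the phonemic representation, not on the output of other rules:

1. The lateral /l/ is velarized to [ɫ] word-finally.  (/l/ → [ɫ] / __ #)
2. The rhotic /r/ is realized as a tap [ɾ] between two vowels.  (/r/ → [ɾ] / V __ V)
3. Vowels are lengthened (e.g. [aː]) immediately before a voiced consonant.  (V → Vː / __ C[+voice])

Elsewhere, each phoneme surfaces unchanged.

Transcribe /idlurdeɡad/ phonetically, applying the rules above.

/i/ (word-initial): before a voiced consonant, so rule 3 applies → [iː].
/d/ (between /i/ and /l/): no rule targets it → [d].
/l/ (between /d/ and /u/): rule 1 targets it, but not word-finally → unchanged [l].
/u/ — between /l/ and /r/, before a voiced consonant — surfaces as [uː] (rule 3).
/r/ (between /u/ and /d/) is in the target of rule 2 but the environment (between two vowels) is not met → [r].
/d/ — not in any rule's target class → [d].
/e/ meets the environment for rule 3 (before a voiced consonant) → [eː].
/ɡ/ stays [ɡ].
Rule 3 applies to /a/ (between /ɡ/ and /d/: before a voiced consonant) → [aː].
/d/ — not in any rule's target class → [d].

[iːdluːrdeːɡaːd]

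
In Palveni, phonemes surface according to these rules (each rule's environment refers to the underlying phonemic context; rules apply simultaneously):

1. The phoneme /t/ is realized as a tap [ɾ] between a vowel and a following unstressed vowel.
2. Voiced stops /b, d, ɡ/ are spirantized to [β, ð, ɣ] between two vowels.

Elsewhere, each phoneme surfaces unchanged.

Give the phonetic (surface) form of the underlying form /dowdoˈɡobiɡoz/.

/d/ (word-initial): rule 2 targets it, but not between two vowels → unchanged [d].
/o/ — not in any rule's target class → [o].
/w/ (between /o/ and /d/) is unaffected → [w].
/d/ (between /w/ and /o/): rule 2 targets it, but not between two vowels → unchanged [d].
/o/ (between /d/ and /ɡ/) is unaffected → [o].
/ɡ/ — between /o/ and /o/, between two vowels — surfaces as [ɣ] (rule 2).
/o/ (between /ɡ/ and /b/): no rule targets it → [o].
/b/ (between /o/ and /i/): between two vowels, so rule 2 applies → [β].
/i/ (between /b/ and /ɡ/): no rule targets it → [i].
Rule 2 applies to /ɡ/ (between /i/ and /o/: between two vowels) → [ɣ].
/o/ stays [o].
/z/ (word-final): no rule targets it → [z].

[dowdoˈɣoβiɣoz]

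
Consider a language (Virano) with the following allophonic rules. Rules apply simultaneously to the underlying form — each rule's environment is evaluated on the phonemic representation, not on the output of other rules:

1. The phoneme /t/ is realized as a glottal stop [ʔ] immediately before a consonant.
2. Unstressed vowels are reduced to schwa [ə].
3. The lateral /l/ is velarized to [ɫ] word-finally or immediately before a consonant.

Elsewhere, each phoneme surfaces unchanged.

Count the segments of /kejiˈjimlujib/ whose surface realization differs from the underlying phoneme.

Segments that undergo a rule: /e/ → [ə] (rule 2); /i/ → [ə] (rule 2); /u/ → [ə] (rule 2); /i/ → [ə] (rule 2).
All other segments surface unchanged.

4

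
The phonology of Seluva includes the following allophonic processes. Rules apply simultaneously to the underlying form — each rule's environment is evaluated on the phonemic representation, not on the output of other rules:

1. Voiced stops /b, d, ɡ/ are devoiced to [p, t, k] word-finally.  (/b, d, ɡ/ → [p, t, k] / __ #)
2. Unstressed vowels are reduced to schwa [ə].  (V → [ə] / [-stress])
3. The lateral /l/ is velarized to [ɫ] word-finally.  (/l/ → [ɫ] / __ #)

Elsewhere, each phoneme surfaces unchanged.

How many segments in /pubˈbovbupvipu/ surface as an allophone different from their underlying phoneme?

Segments that undergo a rule: /u/ → [ə] (rule 2); /u/ → [ə] (rule 2); /i/ → [ə] (rule 2); /u/ → [ə] (rule 2).
All other segments surface unchanged.

4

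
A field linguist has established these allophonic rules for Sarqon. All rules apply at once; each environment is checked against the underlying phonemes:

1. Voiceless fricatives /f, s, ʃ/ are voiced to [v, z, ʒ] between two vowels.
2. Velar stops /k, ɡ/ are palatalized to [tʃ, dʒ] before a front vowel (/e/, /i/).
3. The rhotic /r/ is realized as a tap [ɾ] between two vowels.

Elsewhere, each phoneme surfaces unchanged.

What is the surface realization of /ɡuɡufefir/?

[ɡuɡuvevir]

/ɡ/ (word-initial) fails the environment for rule 2, so it stays [ɡ].
/ɡ/ (between /u/ and /u/): rule 2 targets it, but not before a front vowel → unchanged [ɡ].
/f/ (between /u/ and /e/) occurs between two vowels → [v] by rule 1.
/f/ meets the environment for rule 1 (between two vowels) → [v].
/r/ (word-final): rule 3 targets it, but not between two vowels → unchanged [r].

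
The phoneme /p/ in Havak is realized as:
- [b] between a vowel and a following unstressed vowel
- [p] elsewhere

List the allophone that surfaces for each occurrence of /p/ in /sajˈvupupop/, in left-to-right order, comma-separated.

[b], [b], [p]

Occurrence 1 (position 6): between a vowel and a following unstressed vowel → [b].
Occurrence 2 (position 8): between a vowel and a following unstressed vowel → [b].
Occurrence 3 (position 10): no conditioning environment matches → elsewhere allophone [p].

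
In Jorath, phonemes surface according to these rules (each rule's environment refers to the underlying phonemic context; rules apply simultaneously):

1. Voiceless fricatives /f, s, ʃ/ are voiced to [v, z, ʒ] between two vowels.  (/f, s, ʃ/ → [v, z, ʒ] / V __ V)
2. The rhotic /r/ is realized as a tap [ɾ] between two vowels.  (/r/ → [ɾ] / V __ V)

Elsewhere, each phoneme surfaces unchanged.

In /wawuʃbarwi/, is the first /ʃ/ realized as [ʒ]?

/ʃ/ (between /u/ and /b/): rule 1 targets it, but not between two vowels → unchanged [ʃ].
The actual realization is [ʃ], not [ʒ].

No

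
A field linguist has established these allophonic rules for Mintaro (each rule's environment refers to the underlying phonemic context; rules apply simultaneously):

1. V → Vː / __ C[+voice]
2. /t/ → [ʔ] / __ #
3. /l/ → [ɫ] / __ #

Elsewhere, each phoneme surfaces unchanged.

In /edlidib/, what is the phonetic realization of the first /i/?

/i/ meets the environment for rule 1 (before a voiced consonant) → [iː].

[iː]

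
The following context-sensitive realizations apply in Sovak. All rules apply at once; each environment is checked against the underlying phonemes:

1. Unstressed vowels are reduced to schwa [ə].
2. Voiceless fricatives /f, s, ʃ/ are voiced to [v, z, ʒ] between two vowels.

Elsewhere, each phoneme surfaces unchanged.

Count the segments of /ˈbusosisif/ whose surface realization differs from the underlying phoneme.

6

Segments that undergo a rule: /s/ → [z] (rule 2); /o/ → [ə] (rule 1); /s/ → [z] (rule 2); /i/ → [ə] (rule 1); /s/ → [z] (rule 2); /i/ → [ə] (rule 1).
All other segments surface unchanged.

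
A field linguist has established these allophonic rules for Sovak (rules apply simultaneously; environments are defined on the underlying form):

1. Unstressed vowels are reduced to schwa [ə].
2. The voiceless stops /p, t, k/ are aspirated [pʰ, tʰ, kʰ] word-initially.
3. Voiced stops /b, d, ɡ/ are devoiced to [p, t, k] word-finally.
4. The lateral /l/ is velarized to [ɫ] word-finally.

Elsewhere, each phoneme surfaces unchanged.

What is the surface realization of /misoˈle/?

[məsəˈle]

/m/ (word-initial): no rule targets it → [m].
/i/ meets the environment for rule 1 (in an unstressed syllable) → [ə].
/s/ (between /i/ and /o/): no rule targets it → [s].
/o/ (between /s/ and /l/): in an unstressed syllable, so rule 1 applies → [ə].
/l/ (between /o/ and /e/) is in the target of rule 4 but the environment (word-finally) is not met → [l].
/e/ (word-final): rule 1 targets it, but not in an unstressed syllable → unchanged [e].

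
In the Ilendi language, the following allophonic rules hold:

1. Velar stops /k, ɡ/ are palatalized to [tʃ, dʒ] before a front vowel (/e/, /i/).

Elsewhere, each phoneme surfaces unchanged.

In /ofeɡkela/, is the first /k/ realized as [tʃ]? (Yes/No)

Yes

Rule 1 applies to /k/ (between /ɡ/ and /e/: before a front vowel) → [tʃ].
The actual realization is [tʃ], which matches [tʃ].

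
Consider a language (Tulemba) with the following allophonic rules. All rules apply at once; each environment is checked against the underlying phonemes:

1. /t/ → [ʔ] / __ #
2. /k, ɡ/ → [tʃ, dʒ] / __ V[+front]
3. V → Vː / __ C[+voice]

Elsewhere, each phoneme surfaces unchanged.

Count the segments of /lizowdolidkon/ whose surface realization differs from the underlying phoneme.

5

Segments that undergo a rule: /i/ → [iː] (rule 3); /o/ → [oː] (rule 3); /o/ → [oː] (rule 3); /i/ → [iː] (rule 3); /o/ → [oː] (rule 3).
All other segments surface unchanged.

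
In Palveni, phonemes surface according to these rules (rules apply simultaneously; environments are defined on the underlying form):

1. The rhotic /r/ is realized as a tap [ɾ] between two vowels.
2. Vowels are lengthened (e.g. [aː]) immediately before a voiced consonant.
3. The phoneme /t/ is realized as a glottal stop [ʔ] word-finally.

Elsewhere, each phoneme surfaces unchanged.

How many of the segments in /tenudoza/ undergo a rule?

Segments that undergo a rule: /e/ → [eː] (rule 2); /u/ → [uː] (rule 2); /o/ → [oː] (rule 2).
All other segments surface unchanged.

3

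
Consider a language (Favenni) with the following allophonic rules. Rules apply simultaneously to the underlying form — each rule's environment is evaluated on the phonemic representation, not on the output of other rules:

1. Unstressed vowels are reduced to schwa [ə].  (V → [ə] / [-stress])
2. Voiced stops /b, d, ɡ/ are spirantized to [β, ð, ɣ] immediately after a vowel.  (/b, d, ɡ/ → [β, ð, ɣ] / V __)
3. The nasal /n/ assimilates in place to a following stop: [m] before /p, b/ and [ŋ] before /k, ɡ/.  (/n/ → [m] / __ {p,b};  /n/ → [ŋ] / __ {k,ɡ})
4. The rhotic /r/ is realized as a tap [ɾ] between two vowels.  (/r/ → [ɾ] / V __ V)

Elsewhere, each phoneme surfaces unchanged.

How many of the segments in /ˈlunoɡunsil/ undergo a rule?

Segments that undergo a rule: /o/ → [ə] (rule 1); /ɡ/ → [ɣ] (rule 2); /u/ → [ə] (rule 1); /i/ → [ə] (rule 1).
All other segments surface unchanged.

4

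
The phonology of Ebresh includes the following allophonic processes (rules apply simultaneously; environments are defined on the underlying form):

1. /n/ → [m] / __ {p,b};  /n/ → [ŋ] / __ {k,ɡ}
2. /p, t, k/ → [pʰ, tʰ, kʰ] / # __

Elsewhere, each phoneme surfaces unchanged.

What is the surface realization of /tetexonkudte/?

Rule 2 applies to /t/ (word-initial: word-initially) → [tʰ].
/e/ — not in any rule's target class → [e].
/t/ — between /e/ and /e/; rule 2 does not apply here → [t].
/e/ (between /t/ and /x/): no rule targets it → [e].
/x/ (between /e/ and /o/) is unaffected → [x].
/o/ (between /x/ and /n/): no rule targets it → [o].
/n/ meets the environment for rule 1 (before a labial or velar stop) → [ŋ].
/k/ — between /n/ and /u/; rule 2 does not apply here → [k].
/u/ (between /k/ and /d/): no rule targets it → [u].
/d/ (between /u/ and /t/) is unaffected → [d].
/t/ (between /d/ and /e/) fails the environment for rule 2, so it stays [t].
/e/ — not in any rule's target class → [e].

[tʰetexoŋkudte]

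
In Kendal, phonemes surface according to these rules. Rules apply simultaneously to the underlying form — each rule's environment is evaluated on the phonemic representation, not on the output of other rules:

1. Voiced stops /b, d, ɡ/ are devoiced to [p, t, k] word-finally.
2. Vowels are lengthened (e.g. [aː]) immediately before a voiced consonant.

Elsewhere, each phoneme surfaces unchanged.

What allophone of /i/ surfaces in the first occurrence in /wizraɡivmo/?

/i/ meets the environment for rule 2 (before a voiced consonant) → [iː].

[iː]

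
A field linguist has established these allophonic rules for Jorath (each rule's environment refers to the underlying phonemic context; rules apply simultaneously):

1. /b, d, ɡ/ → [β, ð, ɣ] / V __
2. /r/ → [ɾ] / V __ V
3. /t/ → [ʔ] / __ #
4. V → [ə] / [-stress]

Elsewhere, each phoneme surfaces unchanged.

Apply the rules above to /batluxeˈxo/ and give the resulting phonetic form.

/b/ (word-initial): rule 1 targets it, but not immediately after a vowel → unchanged [b].
Rule 4 applies to /a/ (between /b/ and /t/: in an unstressed syllable) → [ə].
/t/ — between /a/ and /l/; rule 3 does not apply here → [t].
/u/ (between /l/ and /x/): in an unstressed syllable, so rule 4 applies → [ə].
/e/ — between /x/ and /x/, in an unstressed syllable — surfaces as [ə] (rule 4).
/o/ (word-final) is in the target of rule 4 but the environment (in an unstressed syllable) is not met → [o].

[bətləxəˈxo]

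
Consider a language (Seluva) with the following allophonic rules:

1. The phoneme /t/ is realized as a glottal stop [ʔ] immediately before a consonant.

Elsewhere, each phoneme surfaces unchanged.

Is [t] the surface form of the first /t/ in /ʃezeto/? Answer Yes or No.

Yes

/t/ (between /e/ and /o/) fails the environment for rule 1, so it stays [t].
The actual realization is [t], which matches [t].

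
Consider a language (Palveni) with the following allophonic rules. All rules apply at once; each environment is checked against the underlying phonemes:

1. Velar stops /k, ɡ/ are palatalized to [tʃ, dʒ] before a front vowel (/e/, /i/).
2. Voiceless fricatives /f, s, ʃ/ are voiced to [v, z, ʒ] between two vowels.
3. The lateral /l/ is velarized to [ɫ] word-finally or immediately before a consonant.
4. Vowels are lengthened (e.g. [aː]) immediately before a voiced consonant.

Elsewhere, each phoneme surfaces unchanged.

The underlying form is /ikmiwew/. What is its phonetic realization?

[ikmiːweːw]

/i/ — word-initial; rule 4 does not apply here → [i].
/k/ (between /i/ and /m/) is in the target of rule 1 but the environment (before a front vowel) is not met → [k].
/m/ stays [m].
/i/ (between /m/ and /w/) occurs before a voiced consonant → [iː] by rule 4.
/w/ — not in any rule's target class → [w].
/e/ (between /w/ and /w/): before a voiced consonant, so rule 4 applies → [eː].
/w/ (word-final) is unaffected → [w].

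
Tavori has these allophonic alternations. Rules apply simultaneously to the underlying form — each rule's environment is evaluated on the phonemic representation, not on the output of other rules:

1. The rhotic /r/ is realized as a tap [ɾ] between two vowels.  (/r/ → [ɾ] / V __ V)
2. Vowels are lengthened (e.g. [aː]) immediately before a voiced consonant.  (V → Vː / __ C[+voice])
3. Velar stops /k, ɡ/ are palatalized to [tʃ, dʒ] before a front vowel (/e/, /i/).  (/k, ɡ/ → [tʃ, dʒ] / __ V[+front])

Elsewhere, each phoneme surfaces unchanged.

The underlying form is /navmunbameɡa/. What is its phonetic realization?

[naːvmuːnbaːmeːɡa]

/n/ stays [n].
/a/ (between /n/ and /v/) occurs before a voiced consonant → [aː] by rule 2.
/v/ (between /a/ and /m/): no rule targets it → [v].
/m/ — not in any rule's target class → [m].
/u/ — between /m/ and /n/, before a voiced consonant — surfaces as [uː] (rule 2).
/n/ — not in any rule's target class → [n].
/b/ (between /n/ and /a/): no rule targets it → [b].
/a/ meets the environment for rule 2 (before a voiced consonant) → [aː].
/m/ — not in any rule's target class → [m].
/e/ — between /m/ and /ɡ/, before a voiced consonant — surfaces as [eː] (rule 2).
/ɡ/ (between /e/ and /a/): rule 3 targets it, but not before a front vowel → unchanged [ɡ].
/a/ — word-final; rule 2 does not apply here → [a].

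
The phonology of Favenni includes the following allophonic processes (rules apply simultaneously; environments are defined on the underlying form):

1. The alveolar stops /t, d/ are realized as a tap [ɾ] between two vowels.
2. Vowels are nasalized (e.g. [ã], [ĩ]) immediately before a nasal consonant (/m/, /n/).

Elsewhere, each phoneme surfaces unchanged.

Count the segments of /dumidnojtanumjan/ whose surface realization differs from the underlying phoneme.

4

Segments that undergo a rule: /u/ → [ũ] (rule 2); /a/ → [ã] (rule 2); /u/ → [ũ] (rule 2); /a/ → [ã] (rule 2).
All other segments surface unchanged.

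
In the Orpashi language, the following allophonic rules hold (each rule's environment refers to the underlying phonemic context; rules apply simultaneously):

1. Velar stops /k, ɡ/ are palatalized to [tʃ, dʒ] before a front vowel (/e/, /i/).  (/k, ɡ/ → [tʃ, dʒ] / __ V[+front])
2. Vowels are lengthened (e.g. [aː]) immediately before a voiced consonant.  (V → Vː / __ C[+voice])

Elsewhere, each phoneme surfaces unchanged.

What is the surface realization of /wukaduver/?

/w/ (word-initial) is unaffected → [w].
/u/ — between /w/ and /k/; rule 2 does not apply here → [u].
/k/ (between /u/ and /a/) is in the target of rule 1 but the environment (before a front vowel) is not met → [k].
/a/ — between /k/ and /d/, before a voiced consonant — surfaces as [aː] (rule 2).
/d/ (between /a/ and /u/) is unaffected → [d].
/u/ (between /d/ and /v/) occurs before a voiced consonant → [uː] by rule 2.
/v/ (between /u/ and /e/): no rule targets it → [v].
/e/ — between /v/ and /r/, before a voiced consonant — surfaces as [eː] (rule 2).
/r/ (word-final): no rule targets it → [r].

[wukaːduːveːr]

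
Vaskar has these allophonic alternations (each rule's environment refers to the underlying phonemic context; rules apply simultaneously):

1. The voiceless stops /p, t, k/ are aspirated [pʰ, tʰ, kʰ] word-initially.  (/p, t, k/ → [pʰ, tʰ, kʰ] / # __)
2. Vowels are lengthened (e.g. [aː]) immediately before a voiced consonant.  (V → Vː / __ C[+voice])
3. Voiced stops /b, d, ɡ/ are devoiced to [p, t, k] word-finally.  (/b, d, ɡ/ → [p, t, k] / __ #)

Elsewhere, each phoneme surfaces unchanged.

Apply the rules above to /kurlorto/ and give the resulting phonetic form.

/k/ (word-initial) occurs word-initially → [kʰ] by rule 1.
/u/ (between /k/ and /r/) occurs before a voiced consonant → [uː] by rule 2.
/o/ (between /l/ and /r/) occurs before a voiced consonant → [oː] by rule 2.
/t/ — between /r/ and /o/; rule 1 does not apply here → [t].
/o/ (word-final): rule 2 targets it, but not before a voiced consonant → unchanged [o].

[kʰuːrloːrto]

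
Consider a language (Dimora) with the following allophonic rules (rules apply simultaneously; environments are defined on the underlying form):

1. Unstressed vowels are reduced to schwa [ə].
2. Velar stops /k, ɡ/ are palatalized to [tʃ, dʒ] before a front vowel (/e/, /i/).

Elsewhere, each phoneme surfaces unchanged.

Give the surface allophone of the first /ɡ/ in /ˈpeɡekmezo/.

/ɡ/ (between /e/ and /e/): before a front vowel, so rule 2 applies → [dʒ].

[dʒ]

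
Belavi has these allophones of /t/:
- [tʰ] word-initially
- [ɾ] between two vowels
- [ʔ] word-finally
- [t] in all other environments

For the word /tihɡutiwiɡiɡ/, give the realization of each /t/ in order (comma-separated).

Occurrence 1 (position 1): word-initially → [tʰ].
Occurrence 2 (position 6): between two vowels → [ɾ].

[tʰ], [ɾ]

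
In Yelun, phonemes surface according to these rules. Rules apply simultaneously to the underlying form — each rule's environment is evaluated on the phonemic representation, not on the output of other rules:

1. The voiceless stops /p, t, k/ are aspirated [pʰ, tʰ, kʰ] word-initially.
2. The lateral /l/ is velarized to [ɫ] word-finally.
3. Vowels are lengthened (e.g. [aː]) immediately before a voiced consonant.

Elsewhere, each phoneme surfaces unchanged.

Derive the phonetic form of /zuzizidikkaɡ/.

[zuːziːziːdikkaːɡ]

/z/ (word-initial) is unaffected → [z].
/u/ meets the environment for rule 3 (before a voiced consonant) → [uː].
/z/ stays [z].
/i/ meets the environment for rule 3 (before a voiced consonant) → [iː].
/z/ — not in any rule's target class → [z].
/i/ (between /z/ and /d/) occurs before a voiced consonant → [iː] by rule 3.
/d/ — not in any rule's target class → [d].
/i/ (between /d/ and /k/) is in the target of rule 3 but the environment (before a voiced consonant) is not met → [i].
/k/ (between /i/ and /k/) fails the environment for rule 1, so it stays [k].
/k/ (between /k/ and /a/) fails the environment for rule 1, so it stays [k].
/a/ (between /k/ and /ɡ/) occurs before a voiced consonant → [aː] by rule 3.
/ɡ/ stays [ɡ].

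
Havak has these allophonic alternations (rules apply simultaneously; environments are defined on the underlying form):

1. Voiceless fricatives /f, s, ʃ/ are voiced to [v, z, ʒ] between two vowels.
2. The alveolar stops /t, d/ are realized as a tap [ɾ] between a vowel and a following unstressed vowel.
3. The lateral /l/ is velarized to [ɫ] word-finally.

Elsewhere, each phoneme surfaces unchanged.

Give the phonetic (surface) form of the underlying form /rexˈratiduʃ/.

/r/ stays [r].
/e/ stays [e].
/x/ — not in any rule's target class → [x].
/r/ stays [r].
/a/ stays [a].
/t/ — between /a/ and /i/, between a vowel and a following unstressed vowel — surfaces as [ɾ] (rule 2).
/i/ stays [i].
Rule 2 applies to /d/ (between /i/ and /u/: between a vowel and a following unstressed vowel) → [ɾ].
/u/ (between /d/ and /ʃ/) is unaffected → [u].
/ʃ/ — word-final; rule 1 does not apply here → [ʃ].

[rexˈraɾiɾuʃ]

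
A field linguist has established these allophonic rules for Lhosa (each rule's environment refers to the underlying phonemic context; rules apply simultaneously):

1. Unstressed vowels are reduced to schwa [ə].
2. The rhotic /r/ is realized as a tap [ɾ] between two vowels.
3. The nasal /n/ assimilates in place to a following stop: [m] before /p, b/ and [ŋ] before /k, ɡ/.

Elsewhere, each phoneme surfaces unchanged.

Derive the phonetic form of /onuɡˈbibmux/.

[ənəɡˈbibməx]

/o/ (word-initial): in an unstressed syllable, so rule 1 applies → [ə].
/n/ — between /o/ and /u/; rule 3 does not apply here → [n].
Rule 1 applies to /u/ (between /n/ and /ɡ/: in an unstressed syllable) → [ə].
/i/ — between /b/ and /b/; rule 1 does not apply here → [i].
/u/ (between /m/ and /x/) occurs in an unstressed syllable → [ə] by rule 1.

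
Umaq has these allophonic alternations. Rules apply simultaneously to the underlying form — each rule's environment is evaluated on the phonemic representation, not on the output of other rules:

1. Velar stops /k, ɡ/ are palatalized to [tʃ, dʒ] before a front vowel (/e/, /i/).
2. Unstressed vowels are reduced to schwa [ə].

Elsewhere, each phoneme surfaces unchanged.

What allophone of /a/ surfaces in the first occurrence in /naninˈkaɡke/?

Rule 2 applies to /a/ (between /n/ and /n/: in an unstressed syllable) → [ə].

[ə]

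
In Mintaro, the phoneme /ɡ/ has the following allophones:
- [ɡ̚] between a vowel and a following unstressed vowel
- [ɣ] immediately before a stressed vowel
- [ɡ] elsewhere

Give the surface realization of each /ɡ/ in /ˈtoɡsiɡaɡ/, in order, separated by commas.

[ɡ], [ɡ̚], [ɡ]

Occurrence 1 (position 3): no conditioning environment matches → elsewhere allophone [ɡ].
Occurrence 2 (position 6): between a vowel and a following unstressed vowel → [ɡ̚].
Occurrence 3 (position 8): no conditioning environment matches → elsewhere allophone [ɡ].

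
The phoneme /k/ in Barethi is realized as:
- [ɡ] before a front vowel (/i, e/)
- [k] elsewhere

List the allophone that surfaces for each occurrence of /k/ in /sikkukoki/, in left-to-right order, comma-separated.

Occurrence 1 (position 3): no conditioning environment matches → elsewhere allophone [k].
Occurrence 2 (position 4): no conditioning environment matches → elsewhere allophone [k].
Occurrence 3 (position 6): no conditioning environment matches → elsewhere allophone [k].
Occurrence 4 (position 8): before a front vowel (/i, e/) → [ɡ].

[k], [k], [k], [ɡ]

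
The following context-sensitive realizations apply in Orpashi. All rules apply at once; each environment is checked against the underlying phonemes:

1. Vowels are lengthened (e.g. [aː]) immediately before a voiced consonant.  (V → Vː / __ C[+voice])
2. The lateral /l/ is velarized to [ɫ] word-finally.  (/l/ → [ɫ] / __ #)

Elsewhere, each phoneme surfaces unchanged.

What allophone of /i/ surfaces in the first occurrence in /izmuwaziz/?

[iː]

/i/ (word-initial): before a voiced consonant, so rule 1 applies → [iː].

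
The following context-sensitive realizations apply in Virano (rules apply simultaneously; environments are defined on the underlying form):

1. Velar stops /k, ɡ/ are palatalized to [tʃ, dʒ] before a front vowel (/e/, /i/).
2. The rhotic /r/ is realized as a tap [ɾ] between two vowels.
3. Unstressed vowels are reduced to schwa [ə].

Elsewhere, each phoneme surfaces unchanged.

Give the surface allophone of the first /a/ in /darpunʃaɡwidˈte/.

[ə]

/a/ meets the environment for rule 3 (in an unstressed syllable) → [ə].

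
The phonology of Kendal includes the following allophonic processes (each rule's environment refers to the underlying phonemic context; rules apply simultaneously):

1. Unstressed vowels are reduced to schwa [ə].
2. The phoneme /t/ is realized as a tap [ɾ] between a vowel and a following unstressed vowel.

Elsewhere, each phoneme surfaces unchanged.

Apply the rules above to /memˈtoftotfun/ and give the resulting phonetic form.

/m/ stays [m].
/e/ meets the environment for rule 1 (in an unstressed syllable) → [ə].
/m/ (between /e/ and /t/) is unaffected → [m].
/t/ — between /m/ and /o/; rule 2 does not apply here → [t].
/o/ (between /t/ and /f/) is in the target of rule 1 but the environment (in an unstressed syllable) is not met → [o].
/f/ (between /o/ and /t/) is unaffected → [f].
/t/ (between /f/ and /o/) is in the target of rule 2 but the environment (between a vowel and a following unstressed vowel) is not met → [t].
/o/ (between /t/ and /t/): in an unstressed syllable, so rule 1 applies → [ə].
/t/ — between /o/ and /f/; rule 2 does not apply here → [t].
/f/ — not in any rule's target class → [f].
/u/ (between /f/ and /n/) occurs in an unstressed syllable → [ə] by rule 1.
/n/ — not in any rule's target class → [n].

[məmˈtoftətfən]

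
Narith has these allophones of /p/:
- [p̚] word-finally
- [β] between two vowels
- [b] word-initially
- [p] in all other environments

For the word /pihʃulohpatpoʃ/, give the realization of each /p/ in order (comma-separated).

[b], [p], [p]

Occurrence 1 (position 1): word-initially → [b].
Occurrence 2 (position 9): no conditioning environment matches → elsewhere allophone [p].
Occurrence 3 (position 12): no conditioning environment matches → elsewhere allophone [p].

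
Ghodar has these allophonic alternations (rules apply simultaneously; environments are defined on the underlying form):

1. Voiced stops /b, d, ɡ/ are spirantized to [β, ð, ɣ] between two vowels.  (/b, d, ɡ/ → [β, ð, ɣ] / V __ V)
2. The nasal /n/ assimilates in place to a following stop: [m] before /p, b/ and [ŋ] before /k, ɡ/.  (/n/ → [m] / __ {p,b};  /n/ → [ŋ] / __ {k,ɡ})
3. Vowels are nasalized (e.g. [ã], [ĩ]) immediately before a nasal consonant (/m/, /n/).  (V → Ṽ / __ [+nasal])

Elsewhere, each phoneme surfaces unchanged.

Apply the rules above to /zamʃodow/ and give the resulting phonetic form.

[zãmʃoðow]

/z/ stays [z].
/a/ (between /z/ and /m/) occurs before a nasal consonant → [ã] by rule 3.
/m/ (between /a/ and /ʃ/) is unaffected → [m].
/ʃ/ stays [ʃ].
/o/ (between /ʃ/ and /d/): rule 3 targets it, but not before a nasal consonant → unchanged [o].
/d/ meets the environment for rule 1 (between two vowels) → [ð].
/o/ — between /d/ and /w/; rule 3 does not apply here → [o].
/w/ (word-final): no rule targets it → [w].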